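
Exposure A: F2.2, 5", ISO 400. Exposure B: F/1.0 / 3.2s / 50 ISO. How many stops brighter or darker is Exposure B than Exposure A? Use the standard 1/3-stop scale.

1 1/3 stops darker

Aperture: f/2.2 → f/2 → f/1.8 → f/1.6 → f/1.4 → f/1.2 → f/1.1 → f/1.0 — 2 1/3 stops larger aperture (brighter).
Shutter speed: 5 → 4 → 3.2 — 2/3 stop faster (darker).
ISO: 400 → 320 → 250 → 200 → 160 → 125 → 100 → 80 → 64 → 50 — 3 stops lower (darker).
Net: +2 1/3 −2/3 −3 = −1 1/3 stops.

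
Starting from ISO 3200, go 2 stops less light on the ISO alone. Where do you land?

ISO 800

ISO: 3200 → 1600 → 800 — 2 stops dropped (darker).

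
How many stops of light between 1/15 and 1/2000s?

1/15 → 1/30 → 1/60 → 1/125 → 1/250 → 1/500 → 1/1000 → 1/2000 — count the steps: 7 stops.

7 stops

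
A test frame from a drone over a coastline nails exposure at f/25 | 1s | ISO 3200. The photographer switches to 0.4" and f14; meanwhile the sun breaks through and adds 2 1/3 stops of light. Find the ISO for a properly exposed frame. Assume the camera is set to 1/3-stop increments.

ISO 500

Scene light: 2 1/3 stops brighter.
Shutter speed: 1 → 0.8 → 0.6 → 0.5 → 0.4 — 1 1/3 stops faster (darker).
Aperture: f/25 → f/22 → f/20 → f/18 → f/16 → f/14 — 1 2/3 stops wider (brighter).
Net so far: 2 2/3 stops brighter. ISO: 3200 → 2500 → 2000 → 1600 → 1250 → 1000 → 800 → 640 → 500.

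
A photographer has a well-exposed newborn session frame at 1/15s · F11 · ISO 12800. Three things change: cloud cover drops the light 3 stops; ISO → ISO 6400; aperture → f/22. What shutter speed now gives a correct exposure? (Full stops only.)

Scene light: 3 stops darker.
ISO: 12800 → 6400 — 1 stop dropped (darker).
Aperture: f/11 → f/16 → f/22 — 2 stops stopped down (darker).
Net so far: 6 stops darker. Shutter speed: 1/15 → 1/8 → 1/4 → 1/2 → 1 → 2 → 4.

4 s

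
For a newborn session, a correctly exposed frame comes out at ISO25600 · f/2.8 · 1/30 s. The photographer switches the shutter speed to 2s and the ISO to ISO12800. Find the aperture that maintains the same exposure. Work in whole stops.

f/16

Shutter speed: 1/30 → 1/15 → 1/8 → 1/4 → 1/2 → 1 → 2 — 6 stops slower (brighter).
ISO: 25600 → 12800 — 1 stop dropped (darker).
Net change so far: 5 stops brighter. Offset with the aperture: f/2.8 → f/4 → f/5.6 → f/8 → f/11 → f/16.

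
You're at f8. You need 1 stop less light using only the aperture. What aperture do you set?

Aperture: f/8 → f/11 — 1 stop narrower (darker).

f/11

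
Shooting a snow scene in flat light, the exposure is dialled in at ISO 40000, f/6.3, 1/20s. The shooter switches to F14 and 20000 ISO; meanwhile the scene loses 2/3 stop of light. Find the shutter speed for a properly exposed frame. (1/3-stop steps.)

Scene light: 2/3 stop darker.
Aperture: f/6.3 → f/7.1 → f/8 → f/9 → f/10 → f/11 → f/13 → f/14 — 2 1/3 stops narrower (darker).
ISO: 40000 → 32000 → 25600 → 20000 — 1 stop dropped (darker).
Net so far: 4 stops darker. Shutter speed: 1/20 → 1/15 → 1/13 → 1/10 → 1/8 → 1/6 → 1/5 → 1/4 → 0.3 → 0.4 → 0.5 → 0.6 → 0.8.

0.8 s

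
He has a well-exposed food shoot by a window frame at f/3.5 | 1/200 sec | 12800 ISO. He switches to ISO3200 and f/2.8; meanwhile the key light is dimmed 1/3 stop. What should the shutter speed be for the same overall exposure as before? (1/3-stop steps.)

1/60s

Scene light: 1/3 stop darker.
ISO: 12800 → 10000 → 8000 → 6400 → 5000 → 4000 → 3200 — 2 stops dropped (darker).
Aperture: f/3.5 → f/3.2 → f/2.8 — 2/3 stop wider (brighter).
Net so far: 1 2/3 stops darker. Shutter speed: 1/200 → 1/160 → 1/125 → 1/100 → 1/80 → 1/60.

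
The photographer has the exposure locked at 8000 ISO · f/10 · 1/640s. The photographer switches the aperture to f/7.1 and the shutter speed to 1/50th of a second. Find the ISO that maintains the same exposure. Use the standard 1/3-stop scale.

ISO 320

Aperture: f/10 → f/9 → f/8 → f/7.1 — 1 stop wider (brighter).
Shutter speed: 1/640 → 1/500 → 1/400 → 1/320 → 1/250 → 1/200 → 1/160 → 1/125 → 1/100 → 1/80 → 1/60 → 1/50 — 3 2/3 stops slower (brighter).
Net change so far: 4 2/3 stops brighter. Offset with the ISO: 8000 → 6400 → 5000 → 4000 → 3200 → 2500 → 2000 → 1600 → 1250 → 1000 → 800 → 640 → 500 → 400 → 320.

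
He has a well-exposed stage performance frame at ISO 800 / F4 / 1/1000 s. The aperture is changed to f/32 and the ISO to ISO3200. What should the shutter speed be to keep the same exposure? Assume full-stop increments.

1/60s

Aperture: f/4 → f/5.6 → f/8 → f/11 → f/16 → f/22 → f/32 — 6 stops stopped down (darker).
ISO: 800 → 1600 → 3200 — 2 stops raised (brighter).
Net change so far: 4 stops darker. Offset with the shutter speed: 1/1000 → 1/500 → 1/250 → 1/125 → 1/60.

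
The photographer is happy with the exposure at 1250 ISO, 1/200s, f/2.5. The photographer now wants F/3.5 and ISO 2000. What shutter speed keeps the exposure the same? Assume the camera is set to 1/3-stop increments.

Aperture: f/2.5 → f/2.8 → f/3.2 → f/3.5 — 1 stop stopped down (darker).
ISO: 1250 → 1600 → 2000 — 2/3 stop higher (brighter).
Net change so far: 1/3 stop darker. Offset with the shutter speed: 1/200 → 1/160.

1/160s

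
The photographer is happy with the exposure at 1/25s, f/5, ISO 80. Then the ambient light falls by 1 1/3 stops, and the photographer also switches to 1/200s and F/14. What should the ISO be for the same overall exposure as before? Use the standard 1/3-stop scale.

ISO 12800

Scene light: 1 1/3 stops darker.
Shutter speed: 1/25 → 1/30 → 1/40 → 1/50 → 1/60 → 1/80 → 1/100 → 1/125 → 1/160 → 1/200 — 3 stops faster (darker).
Aperture: f/5 → f/5.6 → f/6.3 → f/7.1 → f/8 → f/9 → f/10 → f/11 → f/13 → f/14 — 3 stops smaller aperture (darker).
Net so far: 7 1/3 stops darker. ISO: 80 → 100 → 125 → 160 → 200 → 250 → 320 → 400 → 500 → 640 → 800 → 1000 → 1250 → 1600 → 2000 → 2500 → 3200 → 4000 → 5000 → 6400 → 8000 → 10000 → 12800.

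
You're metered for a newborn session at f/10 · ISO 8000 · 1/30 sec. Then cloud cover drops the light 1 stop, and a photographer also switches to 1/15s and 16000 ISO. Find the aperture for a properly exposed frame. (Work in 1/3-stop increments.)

f/14

Scene light: 1 stop darker.
Shutter speed: 1/30 → 1/25 → 1/20 → 1/15 — 1 stop slower (brighter).
ISO: 8000 → 10000 → 12800 → 16000 — 1 stop raised (brighter).
Net so far: 1 stop brighter. Aperture: f/10 → f/11 → f/13 → f/14.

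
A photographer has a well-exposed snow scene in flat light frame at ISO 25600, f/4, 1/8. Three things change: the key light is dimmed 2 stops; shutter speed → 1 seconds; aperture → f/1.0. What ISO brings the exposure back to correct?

ISO 800

Scene light: 2 stops darker.
Shutter speed: 1/8 → 1/4 → 1/2 → 1 — 3 stops longer (brighter).
Aperture: f/4 → f/2.8 → f/2 → f/1.4 → f/1.0 — 4 stops wider (brighter).
Net so far: 5 stops brighter. ISO: 25600 → 12800 → 6400 → 3200 → 1600 → 800.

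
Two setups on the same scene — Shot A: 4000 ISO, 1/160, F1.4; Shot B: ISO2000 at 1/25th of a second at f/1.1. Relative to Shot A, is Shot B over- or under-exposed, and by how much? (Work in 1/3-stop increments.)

Aperture: f/1.4 → f/1.2 → f/1.1 — 2/3 stop wider (brighter).
Shutter speed: 1/160 → 1/125 → 1/100 → 1/80 → 1/60 → 1/50 → 1/40 → 1/30 → 1/25 — 2 2/3 stops longer (brighter).
ISO: 4000 → 3200 → 2500 → 2000 — 1 stop dropped (darker).
Net: +2/3 +2 2/3 −1 = +2 1/3 stops.

2 1/3 stops brighter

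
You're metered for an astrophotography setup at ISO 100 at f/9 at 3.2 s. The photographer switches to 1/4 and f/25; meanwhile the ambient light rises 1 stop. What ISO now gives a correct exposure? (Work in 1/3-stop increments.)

ISO 5000

Scene light: 1 stop brighter.
Shutter speed: 3.2 → 2.5 → 2 → 1.6 → 1.3 → 1 → 0.8 → 0.6 → 0.5 → 0.4 → 0.3 → 1/4 — 3 2/3 stops shorter (darker).
Aperture: f/9 → f/10 → f/11 → f/13 → f/14 → f/16 → f/18 → f/20 → f/22 → f/25 — 3 stops smaller aperture (darker).
Net so far: 5 2/3 stops darker. ISO: 100 → 125 → 160 → 200 → 250 → 320 → 400 → 500 → 640 → 800 → 1000 → 1250 → 1600 → 2000 → 2500 → 3200 → 4000 → 5000.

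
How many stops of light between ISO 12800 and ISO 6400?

12800 → 6400 — count the steps: 1 stop.

1 stop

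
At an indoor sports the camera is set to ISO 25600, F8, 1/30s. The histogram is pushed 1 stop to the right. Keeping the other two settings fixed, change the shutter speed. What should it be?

1/60s

Overexposed by 1 stop → need 1 stop darker.
Shutter speed: 1/30 → 1/60.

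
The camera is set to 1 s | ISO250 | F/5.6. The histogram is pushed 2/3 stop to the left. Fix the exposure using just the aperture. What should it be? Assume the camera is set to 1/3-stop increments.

Underexposed by 2/3 stop → need 2/3 stop brighter.
Aperture: f/5.6 → f/5 → f/4.5.

f/4.5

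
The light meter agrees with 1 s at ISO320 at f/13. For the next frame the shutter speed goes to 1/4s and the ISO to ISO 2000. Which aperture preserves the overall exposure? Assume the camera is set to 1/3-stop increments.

f/16

Shutter speed: 1 → 0.8 → 0.6 → 0.5 → 0.4 → 0.3 → 1/4 — 2 stops shorter (darker).
ISO: 320 → 400 → 500 → 640 → 800 → 1000 → 1250 → 1600 → 2000 — 2 2/3 stops higher (brighter).
Net change so far: 2/3 stop brighter. Offset with the aperture: f/13 → f/14 → f/16.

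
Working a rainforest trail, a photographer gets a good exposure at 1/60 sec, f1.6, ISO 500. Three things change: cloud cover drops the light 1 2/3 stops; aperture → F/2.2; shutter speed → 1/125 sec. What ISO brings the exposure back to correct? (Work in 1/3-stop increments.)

Scene light: 1 2/3 stops darker.
Aperture: f/1.6 → f/1.8 → f/2 → f/2.2 — 1 stop smaller aperture (darker).
Shutter speed: 1/60 → 1/80 → 1/100 → 1/125 — 1 stop faster (darker).
Net so far: 3 2/3 stops darker. ISO: 500 → 640 → 800 → 1000 → 1250 → 1600 → 2000 → 2500 → 3200 → 4000 → 5000 → 6400.

ISO 6400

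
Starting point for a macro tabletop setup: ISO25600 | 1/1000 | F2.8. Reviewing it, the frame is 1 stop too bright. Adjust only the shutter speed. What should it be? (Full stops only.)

1/2000s

Overexposed by 1 stop → need 1 stop darker.
Shutter speed: 1/1000 → 1/2000.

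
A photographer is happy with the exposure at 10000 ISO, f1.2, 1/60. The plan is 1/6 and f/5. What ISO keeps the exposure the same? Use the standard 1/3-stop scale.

ISO 16000

Shutter speed: 1/60 → 1/50 → 1/40 → 1/30 → 1/25 → 1/20 → 1/15 → 1/13 → 1/10 → 1/8 → 1/6 — 3 1/3 stops slower (brighter).
Aperture: f/1.2 → f/1.4 → f/1.6 → f/1.8 → f/2 → f/2.2 → f/2.5 → f/2.8 → f/3.2 → f/3.5 → f/4 → f/4.5 → f/5 — 4 stops stopped down (darker).
Net change so far: 2/3 stop darker. Offset with the ISO: 10000 → 12800 → 16000.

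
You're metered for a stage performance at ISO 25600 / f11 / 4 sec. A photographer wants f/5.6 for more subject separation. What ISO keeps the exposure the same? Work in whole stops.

Aperture: f/11 → f/8 → f/5.6 — 2 stops wider (brighter).
Need 2 stops darker from the ISO: 25600 → 12800 → 6400.

ISO 6400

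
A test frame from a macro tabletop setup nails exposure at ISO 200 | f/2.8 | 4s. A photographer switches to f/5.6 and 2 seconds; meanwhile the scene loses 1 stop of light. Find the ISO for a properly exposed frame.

ISO 3200

Scene light: 1 stop darker.
Aperture: f/2.8 → f/4 → f/5.6 — 2 stops narrower (darker).
Shutter speed: 4 → 2 — 1 stop faster (darker).
Net so far: 4 stops darker. ISO: 200 → 400 → 800 → 1600 → 3200.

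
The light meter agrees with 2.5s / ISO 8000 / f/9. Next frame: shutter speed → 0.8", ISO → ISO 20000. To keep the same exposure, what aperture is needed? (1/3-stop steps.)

Shutter speed: 2.5 → 2 → 1.6 → 1.3 → 1 → 0.8 — 1 2/3 stops shorter (darker).
ISO: 8000 → 10000 → 12800 → 16000 → 20000 — 1 1/3 stops raised (brighter).
Net change so far: 1/3 stop darker. Offset with the aperture: f/9 → f/8.

f/8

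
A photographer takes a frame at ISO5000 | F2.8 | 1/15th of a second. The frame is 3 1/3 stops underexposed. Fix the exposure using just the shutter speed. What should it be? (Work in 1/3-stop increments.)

0.6 s

Underexposed by 3 1/3 stops → need 3 1/3 stops brighter.
Shutter speed: 1/15 → 1/13 → 1/10 → 1/8 → 1/6 → 1/5 → 1/4 → 0.3 → 0.4 → 0.5 → 0.6.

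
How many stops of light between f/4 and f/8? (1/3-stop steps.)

2 stops

f/4 → f/4.5 → f/5 → f/5.6 → f/6.3 → f/7.1 → f/8 — count the steps: 6 third-stops = 2 stops.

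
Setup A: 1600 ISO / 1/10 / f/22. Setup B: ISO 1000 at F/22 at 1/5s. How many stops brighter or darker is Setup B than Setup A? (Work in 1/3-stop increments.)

1/3 stop brighter

Aperture: unchanged.
Shutter speed: 1/10 → 1/8 → 1/6 → 1/5 — 1 stop longer (brighter).
ISO: 1600 → 1250 → 1000 — 2/3 stop dropped (darker).
Net: +1 −2/3 = +1/3 stops.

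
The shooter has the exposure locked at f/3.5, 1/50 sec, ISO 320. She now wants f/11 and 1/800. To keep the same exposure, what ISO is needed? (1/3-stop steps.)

ISO 51200

Aperture: f/3.5 → f/4 → f/4.5 → f/5 → f/5.6 → f/6.3 → f/7.1 → f/8 → f/9 → f/10 → f/11 — 3 1/3 stops stopped down (darker).
Shutter speed: 1/50 → 1/60 → 1/80 → 1/100 → 1/125 → 1/160 → 1/200 → 1/250 → 1/320 → 1/400 → 1/500 → 1/640 → 1/800 — 4 stops shorter (darker).
Net change so far: 7 1/3 stops darker. Offset with the ISO: 320 → 400 → 500 → 640 → 800 → 1000 → 1250 → 1600 → 2000 → 2500 → 3200 → 4000 → 5000 → 6400 → 8000 → 10000 → 12800 → 16000 → 20000 → 25600 → 32000 → 40000 → 51200.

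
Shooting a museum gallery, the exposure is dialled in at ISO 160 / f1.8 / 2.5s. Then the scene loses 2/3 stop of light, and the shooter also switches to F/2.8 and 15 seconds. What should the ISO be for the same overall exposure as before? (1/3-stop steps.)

Scene light: 2/3 stop darker.
Aperture: f/1.8 → f/2 → f/2.2 → f/2.5 → f/2.8 — 1 1/3 stops narrower (darker).
Shutter speed: 2.5 → 3.2 → 4 → 5 → 6 → 8 → 10 → 13 → 15 — 2 2/3 stops longer (brighter).
Net so far: 2/3 stop brighter. ISO: 160 → 125 → 100.

ISO 100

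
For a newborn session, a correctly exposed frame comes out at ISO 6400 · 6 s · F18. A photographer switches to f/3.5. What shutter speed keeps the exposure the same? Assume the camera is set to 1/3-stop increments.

Aperture: f/18 → f/16 → f/14 → f/13 → f/11 → f/10 → f/9 → f/8 → f/7.1 → f/6.3 → f/5.6 → f/5 → f/4.5 → f/4 → f/3.5 — 4 2/3 stops opened up (brighter).
Need 4 2/3 stops darker from the shutter speed: 6 → 5 → 4 → 3.2 → 2.5 → 2 → 1.6 → 1.3 → 1 → 0.8 → 0.6 → 0.5 → 0.4 → 0.3 → 1/4.

1/4s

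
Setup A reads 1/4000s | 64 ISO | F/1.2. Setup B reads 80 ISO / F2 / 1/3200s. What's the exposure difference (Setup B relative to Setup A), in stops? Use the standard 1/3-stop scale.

2/3 stop darker

Aperture: f/1.2 → f/1.4 → f/1.6 → f/1.8 → f/2 — 1 1/3 stops smaller aperture (darker).
Shutter speed: 1/4000 → 1/3200 — 1/3 stop longer (brighter).
ISO: 64 → 80 — 1/3 stop higher (brighter).
Net: −1 1/3 +1/3 +1/3 = −2/3 stops.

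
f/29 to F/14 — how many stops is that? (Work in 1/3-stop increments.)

f/29 → f/25 → f/22 → f/20 → f/18 → f/16 → f/14 — count the steps: 6 third-stops = 2 stops.

2 stops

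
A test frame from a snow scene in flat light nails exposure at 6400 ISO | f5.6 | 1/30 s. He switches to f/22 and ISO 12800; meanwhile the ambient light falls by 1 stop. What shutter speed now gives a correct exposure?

Scene light: 1 stop darker.
Aperture: f/5.6 → f/8 → f/11 → f/16 → f/22 — 4 stops smaller aperture (darker).
ISO: 6400 → 12800 — 1 stop raised (brighter).
Net so far: 4 stops darker. Shutter speed: 1/30 → 1/15 → 1/8 → 1/4 → 1/2.

1/2s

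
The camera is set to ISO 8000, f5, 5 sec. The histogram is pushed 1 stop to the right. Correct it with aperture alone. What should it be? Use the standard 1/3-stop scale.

f/7.1

Overexposed by 1 stop → need 1 stop darker.
Aperture: f/5 → f/5.6 → f/6.3 → f/7.1.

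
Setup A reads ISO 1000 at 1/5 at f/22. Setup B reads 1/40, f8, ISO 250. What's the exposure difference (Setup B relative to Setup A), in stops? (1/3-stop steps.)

Aperture: f/22 → f/20 → f/18 → f/16 → f/14 → f/13 → f/11 → f/10 → f/9 → f/8 — 3 stops wider (brighter).
Shutter speed: 1/5 → 1/6 → 1/8 → 1/10 → 1/13 → 1/15 → 1/20 → 1/25 → 1/30 → 1/40 — 3 stops faster (darker).
ISO: 1000 → 800 → 640 → 500 → 400 → 320 → 250 — 2 stops dropped (darker).
Net: +3 −3 −2 = −2 stops.

2 stops darker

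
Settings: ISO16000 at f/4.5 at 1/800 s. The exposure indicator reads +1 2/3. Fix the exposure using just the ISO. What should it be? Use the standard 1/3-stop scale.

ISO 5000

Overexposed by 1 2/3 stops → need 1 2/3 stops darker.
ISO: 16000 → 12800 → 10000 → 8000 → 6400 → 5000.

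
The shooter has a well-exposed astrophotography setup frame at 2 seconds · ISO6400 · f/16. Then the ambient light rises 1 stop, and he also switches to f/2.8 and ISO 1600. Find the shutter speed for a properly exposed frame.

1/8s

Scene light: 1 stop brighter.
Aperture: f/16 → f/11 → f/8 → f/5.6 → f/4 → f/2.8 — 5 stops opened up (brighter).
ISO: 6400 → 3200 → 1600 — 2 stops dropped (darker).
Net so far: 4 stops brighter. Shutter speed: 2 → 1 → 1/2 → 1/4 → 1/8.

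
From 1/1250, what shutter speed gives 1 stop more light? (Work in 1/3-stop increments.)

Shutter speed: 1/1250 → 1/1000 → 1/800 → 1/640 — 1 stop slower (brighter).

1/640s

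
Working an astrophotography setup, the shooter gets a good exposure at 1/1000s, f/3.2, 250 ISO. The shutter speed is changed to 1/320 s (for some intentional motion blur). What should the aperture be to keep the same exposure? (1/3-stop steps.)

f/5.6

Shutter speed: 1/1000 → 1/800 → 1/640 → 1/500 → 1/400 → 1/320 — 1 2/3 stops longer (brighter).
Need 1 2/3 stops darker from the aperture: f/3.2 → f/3.5 → f/4 → f/4.5 → f/5 → f/5.6.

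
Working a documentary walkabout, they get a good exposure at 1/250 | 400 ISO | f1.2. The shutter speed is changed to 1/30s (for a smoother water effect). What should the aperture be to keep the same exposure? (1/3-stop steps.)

f/3.5

Shutter speed: 1/250 → 1/200 → 1/160 → 1/125 → 1/100 → 1/80 → 1/60 → 1/50 → 1/40 → 1/30 — 3 stops slower (brighter).
Need 3 stops darker from the aperture: f/1.2 → f/1.4 → f/1.6 → f/1.8 → f/2 → f/2.2 → f/2.5 → f/2.8 → f/3.2 → f/3.5.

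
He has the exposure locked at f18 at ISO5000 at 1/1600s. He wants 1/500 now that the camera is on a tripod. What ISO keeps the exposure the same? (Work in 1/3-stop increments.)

ISO 1600

Shutter speed: 1/1600 → 1/1250 → 1/1000 → 1/800 → 1/640 → 1/500 — 1 2/3 stops slower (brighter).
Need 1 2/3 stops darker from the ISO: 5000 → 4000 → 3200 → 2500 → 2000 → 1600.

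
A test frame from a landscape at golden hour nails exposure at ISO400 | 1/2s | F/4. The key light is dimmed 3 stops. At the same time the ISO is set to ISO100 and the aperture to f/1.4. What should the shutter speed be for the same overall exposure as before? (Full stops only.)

2 s

Scene light: 3 stops darker.
ISO: 400 → 200 → 100 — 2 stops lower (darker).
Aperture: f/4 → f/2.8 → f/2 → f/1.4 — 3 stops opened up (brighter).
Net so far: 2 stops darker. Shutter speed: 1/2 → 1 → 2.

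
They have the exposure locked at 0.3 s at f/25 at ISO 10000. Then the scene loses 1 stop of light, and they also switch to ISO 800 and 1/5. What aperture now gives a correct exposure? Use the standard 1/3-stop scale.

Scene light: 1 stop darker.
ISO: 10000 → 8000 → 6400 → 5000 → 4000 → 3200 → 2500 → 2000 → 1600 → 1250 → 1000 → 800 — 3 2/3 stops dropped (darker).
Shutter speed: 0.3 → 1/4 → 1/5 — 2/3 stop faster (darker).
Net so far: 5 1/3 stops darker. Aperture: f/25 → f/22 → f/20 → f/18 → f/16 → f/14 → f/13 → f/11 → f/10 → f/9 → f/8 → f/7.1 → f/6.3 → f/5.6 → f/5 → f/4.5 → f/4.

f/4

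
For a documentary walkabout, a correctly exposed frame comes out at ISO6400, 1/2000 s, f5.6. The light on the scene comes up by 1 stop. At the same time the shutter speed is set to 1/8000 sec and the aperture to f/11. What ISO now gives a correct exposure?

Scene light: 1 stop brighter.
Shutter speed: 1/2000 → 1/4000 → 1/8000 — 2 stops shorter (darker).
Aperture: f/5.6 → f/8 → f/11 — 2 stops smaller aperture (darker).
Net so far: 3 stops darker. ISO: 6400 → 12800 → 25600 → 51200.

ISO 51200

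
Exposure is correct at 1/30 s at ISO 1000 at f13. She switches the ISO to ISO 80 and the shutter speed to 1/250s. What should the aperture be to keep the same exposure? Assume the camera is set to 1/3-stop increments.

f/1.2

ISO: 1000 → 800 → 640 → 500 → 400 → 320 → 250 → 200 → 160 → 125 → 100 → 80 — 3 2/3 stops dropped (darker).
Shutter speed: 1/30 → 1/40 → 1/50 → 1/60 → 1/80 → 1/100 → 1/125 → 1/160 → 1/200 → 1/250 — 3 stops faster (darker).
Net change so far: 6 2/3 stops darker. Offset with the aperture: f/13 → f/11 → f/10 → f/9 → f/8 → f/7.1 → f/6.3 → f/5.6 → f/5 → f/4.5 → f/4 → f/3.5 → f/3.2 → f/2.8 → f/2.5 → f/2.2 → f/2 → f/1.8 → f/1.6 → f/1.4 → f/1.2.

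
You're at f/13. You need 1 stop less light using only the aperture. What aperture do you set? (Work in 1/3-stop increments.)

Aperture: f/13 → f/14 → f/16 → f/18 — 1 stop smaller aperture (darker).

f/18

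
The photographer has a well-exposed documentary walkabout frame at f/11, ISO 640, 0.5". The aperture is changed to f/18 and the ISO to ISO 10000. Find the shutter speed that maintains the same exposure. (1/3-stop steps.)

1/13s

Aperture: f/11 → f/13 → f/14 → f/16 → f/18 — 1 1/3 stops narrower (darker).
ISO: 640 → 800 → 1000 → 1250 → 1600 → 2000 → 2500 → 3200 → 4000 → 5000 → 6400 → 8000 → 10000 — 4 stops raised (brighter).
Net change so far: 2 2/3 stops brighter. Offset with the shutter speed: 0.5 → 0.4 → 0.3 → 1/4 → 1/5 → 1/6 → 1/8 → 1/10 → 1/13.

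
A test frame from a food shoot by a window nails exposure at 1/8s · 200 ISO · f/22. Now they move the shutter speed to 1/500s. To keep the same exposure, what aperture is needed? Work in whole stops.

f/2.8

Shutter speed: 1/8 → 1/15 → 1/30 → 1/60 → 1/125 → 1/250 → 1/500 — 6 stops faster (darker).
Need 6 stops brighter from the aperture: f/22 → f/16 → f/11 → f/8 → f/5.6 → f/4 → f/2.8.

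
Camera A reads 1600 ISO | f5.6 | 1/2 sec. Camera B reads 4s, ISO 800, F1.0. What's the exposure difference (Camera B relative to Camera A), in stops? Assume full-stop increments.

Aperture: f/5.6 → f/4 → f/2.8 → f/2 → f/1.4 → f/1.0 — 5 stops opened up (brighter).
Shutter speed: 1/2 → 1 → 2 → 4 — 3 stops slower (brighter).
ISO: 1600 → 800 — 1 stop lower (darker).
Net: +5 +3 −1 = +7 stops.

7 stops brighter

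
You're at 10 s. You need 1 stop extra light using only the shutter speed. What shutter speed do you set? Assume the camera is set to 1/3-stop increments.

20 s

Shutter speed: 10 → 13 → 15 → 20 — 1 stop longer (brighter).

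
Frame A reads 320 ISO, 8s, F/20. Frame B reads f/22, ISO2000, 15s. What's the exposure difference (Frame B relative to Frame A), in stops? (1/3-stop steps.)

3 1/3 stops brighter

Aperture: f/20 → f/22 — 1/3 stop smaller aperture (darker).
Shutter speed: 8 → 10 → 13 → 15 — 1 stop slower (brighter).
ISO: 320 → 400 → 500 → 640 → 800 → 1000 → 1250 → 1600 → 2000 — 2 2/3 stops higher (brighter).
Net: −1/3 +1 +2 2/3 = +3 1/3 stops.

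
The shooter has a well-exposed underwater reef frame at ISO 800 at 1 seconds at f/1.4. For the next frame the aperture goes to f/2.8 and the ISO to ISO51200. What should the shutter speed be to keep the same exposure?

Aperture: f/1.4 → f/2 → f/2.8 — 2 stops smaller aperture (darker).
ISO: 800 → 1600 → 3200 → 6400 → 12800 → 25600 → 51200 — 6 stops higher (brighter).
Net change so far: 4 stops brighter. Offset with the shutter speed: 1 → 1/2 → 1/4 → 1/8 → 1/15.

1/15s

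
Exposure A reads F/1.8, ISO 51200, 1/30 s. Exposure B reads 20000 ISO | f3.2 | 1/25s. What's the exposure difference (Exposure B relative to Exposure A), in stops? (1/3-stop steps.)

2 2/3 stops darker

Aperture: f/1.8 → f/2 → f/2.2 → f/2.5 → f/2.8 → f/3.2 — 1 2/3 stops smaller aperture (darker).
Shutter speed: 1/30 → 1/25 — 1/3 stop longer (brighter).
ISO: 51200 → 40000 → 32000 → 25600 → 20000 — 1 1/3 stops lower (darker).
Net: −1 2/3 +1/3 −1 1/3 = −2 2/3 stops.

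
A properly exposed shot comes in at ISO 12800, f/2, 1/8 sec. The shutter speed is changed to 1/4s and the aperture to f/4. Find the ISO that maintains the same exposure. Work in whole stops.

Shutter speed: 1/8 → 1/4 — 1 stop slower (brighter).
Aperture: f/2 → f/2.8 → f/4 — 2 stops smaller aperture (darker).
Net change so far: 1 stop darker. Offset with the ISO: 12800 → 25600.

ISO 25600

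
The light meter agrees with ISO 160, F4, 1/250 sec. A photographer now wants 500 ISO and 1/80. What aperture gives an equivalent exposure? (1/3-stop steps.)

f/13

ISO: 160 → 200 → 250 → 320 → 400 → 500 — 1 2/3 stops higher (brighter).
Shutter speed: 1/250 → 1/200 → 1/160 → 1/125 → 1/100 → 1/80 — 1 2/3 stops longer (brighter).
Net change so far: 3 1/3 stops brighter. Offset with the aperture: f/4 → f/4.5 → f/5 → f/5.6 → f/6.3 → f/7.1 → f/8 → f/9 → f/10 → f/11 → f/13.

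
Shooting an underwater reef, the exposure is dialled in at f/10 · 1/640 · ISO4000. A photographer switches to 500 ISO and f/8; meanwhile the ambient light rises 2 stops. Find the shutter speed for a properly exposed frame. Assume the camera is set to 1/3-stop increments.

1/500s

Scene light: 2 stops brighter.
ISO: 4000 → 3200 → 2500 → 2000 → 1600 → 1250 → 1000 → 800 → 640 → 500 — 3 stops lower (darker).
Aperture: f/10 → f/9 → f/8 — 2/3 stop larger aperture (brighter).
Net so far: 1/3 stop darker. Shutter speed: 1/640 → 1/500.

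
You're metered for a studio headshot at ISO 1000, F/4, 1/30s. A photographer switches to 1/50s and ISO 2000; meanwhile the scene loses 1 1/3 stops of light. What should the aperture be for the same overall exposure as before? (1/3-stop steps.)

Scene light: 1 1/3 stops darker.
Shutter speed: 1/30 → 1/40 → 1/50 — 2/3 stop faster (darker).
ISO: 1000 → 1250 → 1600 → 2000 — 1 stop raised (brighter).
Net so far: 1 stop darker. Aperture: f/4 → f/3.5 → f/3.2 → f/2.8.

f/2.8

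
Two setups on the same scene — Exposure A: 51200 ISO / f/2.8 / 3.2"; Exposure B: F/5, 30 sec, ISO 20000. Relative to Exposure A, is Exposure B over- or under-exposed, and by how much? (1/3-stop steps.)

1/3 stop brighter

Aperture: f/2.8 → f/3.2 → f/3.5 → f/4 → f/4.5 → f/5 — 1 2/3 stops narrower (darker).
Shutter speed: 3.2 → 4 → 5 → 6 → 8 → 10 → 13 → 15 → 20 → 25 → 30 — 3 1/3 stops longer (brighter).
ISO: 51200 → 40000 → 32000 → 25600 → 20000 — 1 1/3 stops lower (darker).
Net: −1 2/3 +3 1/3 −1 1/3 = +1/3 stops.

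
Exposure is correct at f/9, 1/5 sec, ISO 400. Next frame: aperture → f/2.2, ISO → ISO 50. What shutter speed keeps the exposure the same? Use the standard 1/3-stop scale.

1/10s

Aperture: f/9 → f/8 → f/7.1 → f/6.3 → f/5.6 → f/5 → f/4.5 → f/4 → f/3.5 → f/3.2 → f/2.8 → f/2.5 → f/2.2 — 4 stops wider (brighter).
ISO: 400 → 320 → 250 → 200 → 160 → 125 → 100 → 80 → 64 → 50 — 3 stops lower (darker).
Net change so far: 1 stop brighter. Offset with the shutter speed: 1/5 → 1/6 → 1/8 → 1/10.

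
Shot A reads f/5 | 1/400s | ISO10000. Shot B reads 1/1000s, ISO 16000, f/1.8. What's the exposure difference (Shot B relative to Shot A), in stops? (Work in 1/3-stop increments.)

2 1/3 stops brighter

Aperture: f/5 → f/4.5 → f/4 → f/3.5 → f/3.2 → f/2.8 → f/2.5 → f/2.2 → f/2 → f/1.8 — 3 stops wider (brighter).
Shutter speed: 1/400 → 1/500 → 1/640 → 1/800 → 1/1000 — 1 1/3 stops shorter (darker).
ISO: 10000 → 12800 → 16000 — 2/3 stop raised (brighter).
Net: +3 −1 1/3 +2/3 = +2 1/3 stops.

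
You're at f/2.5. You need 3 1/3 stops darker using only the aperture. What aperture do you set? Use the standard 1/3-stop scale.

Aperture: f/2.5 → f/2.8 → f/3.2 → f/3.5 → f/4 → f/4.5 → f/5 → f/5.6 → f/6.3 → f/7.1 → f/8 — 3 1/3 stops narrower (darker).

f/8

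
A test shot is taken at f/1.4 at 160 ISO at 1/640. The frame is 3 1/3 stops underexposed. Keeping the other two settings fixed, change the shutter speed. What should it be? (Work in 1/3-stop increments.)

1/60s

Underexposed by 3 1/3 stops → need 3 1/3 stops brighter.
Shutter speed: 1/640 → 1/500 → 1/400 → 1/320 → 1/250 → 1/200 → 1/160 → 1/125 → 1/100 → 1/80 → 1/60.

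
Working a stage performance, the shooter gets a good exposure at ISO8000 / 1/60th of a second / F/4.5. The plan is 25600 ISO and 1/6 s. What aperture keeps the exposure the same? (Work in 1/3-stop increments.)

f/25

ISO: 8000 → 10000 → 12800 → 16000 → 20000 → 25600 — 1 2/3 stops raised (brighter).
Shutter speed: 1/60 → 1/50 → 1/40 → 1/30 → 1/25 → 1/20 → 1/15 → 1/13 → 1/10 → 1/8 → 1/6 — 3 1/3 stops longer (brighter).
Net change so far: 5 stops brighter. Offset with the aperture: f/4.5 → f/5 → f/5.6 → f/6.3 → f/7.1 → f/8 → f/9 → f/10 → f/11 → f/13 → f/14 → f/16 → f/18 → f/20 → f/22 → f/25.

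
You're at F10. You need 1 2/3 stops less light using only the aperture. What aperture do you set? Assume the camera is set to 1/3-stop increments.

Aperture: f/10 → f/11 → f/13 → f/14 → f/16 → f/18 — 1 2/3 stops smaller aperture (darker).

f/18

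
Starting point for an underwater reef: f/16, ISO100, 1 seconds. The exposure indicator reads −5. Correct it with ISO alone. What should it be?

ISO 3200

Underexposed by 5 stops → need 5 stops brighter.
ISO: 100 → 200 → 400 → 800 → 1600 → 3200.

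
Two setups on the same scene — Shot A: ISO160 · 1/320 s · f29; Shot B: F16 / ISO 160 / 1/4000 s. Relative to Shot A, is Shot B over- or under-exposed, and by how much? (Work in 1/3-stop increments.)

2 stops darker

Aperture: f/29 → f/25 → f/22 → f/20 → f/18 → f/16 — 1 2/3 stops wider (brighter).
Shutter speed: 1/320 → 1/400 → 1/500 → 1/640 → 1/800 → 1/1000 → 1/1250 → 1/1600 → 1/2000 → 1/2500 → 1/3200 → 1/4000 — 3 2/3 stops shorter (darker).
ISO: unchanged.
Net: +1 2/3 −3 2/3 = −2 stops.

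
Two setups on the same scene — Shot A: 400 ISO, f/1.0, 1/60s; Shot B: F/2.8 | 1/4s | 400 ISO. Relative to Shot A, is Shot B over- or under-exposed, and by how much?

Aperture: f/1.0 → f/1.4 → f/2 → f/2.8 — 3 stops smaller aperture (darker).
Shutter speed: 1/60 → 1/30 → 1/15 → 1/8 → 1/4 — 4 stops slower (brighter).
ISO: unchanged.
Net: −3 +4 = +1 stop.

1 stop brighter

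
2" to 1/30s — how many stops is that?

6 stops

2 → 1 → 1/2 → 1/4 → 1/8 → 1/15 → 1/30 — count the steps: 6 stops.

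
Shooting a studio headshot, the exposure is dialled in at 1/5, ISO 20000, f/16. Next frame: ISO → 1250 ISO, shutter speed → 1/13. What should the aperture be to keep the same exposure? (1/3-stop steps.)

f/2.5

ISO: 20000 → 16000 → 12800 → 10000 → 8000 → 6400 → 5000 → 4000 → 3200 → 2500 → 2000 → 1600 → 1250 — 4 stops dropped (darker).
Shutter speed: 1/5 → 1/6 → 1/8 → 1/10 → 1/13 — 1 1/3 stops faster (darker).
Net change so far: 5 1/3 stops darker. Offset with the aperture: f/16 → f/14 → f/13 → f/11 → f/10 → f/9 → f/8 → f/7.1 → f/6.3 → f/5.6 → f/5 → f/4.5 → f/4 → f/3.5 → f/3.2 → f/2.8 → f/2.5.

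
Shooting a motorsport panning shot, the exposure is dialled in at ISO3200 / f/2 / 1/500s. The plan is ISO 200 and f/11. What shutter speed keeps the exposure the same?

ISO: 3200 → 1600 → 800 → 400 → 200 — 4 stops dropped (darker).
Aperture: f/2 → f/2.8 → f/4 → f/5.6 → f/8 → f/11 — 5 stops stopped down (darker).
Net change so far: 9 stops darker. Offset with the shutter speed: 1/500 → 1/250 → 1/125 → 1/60 → 1/30 → 1/15 → 1/8 → 1/4 → 1/2 → 1.

1 s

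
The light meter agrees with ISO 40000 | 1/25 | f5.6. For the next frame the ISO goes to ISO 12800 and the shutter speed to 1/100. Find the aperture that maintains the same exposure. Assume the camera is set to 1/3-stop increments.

f/1.6

ISO: 40000 → 32000 → 25600 → 20000 → 16000 → 12800 — 1 2/3 stops lower (darker).
Shutter speed: 1/25 → 1/30 → 1/40 → 1/50 → 1/60 → 1/80 → 1/100 — 2 stops shorter (darker).
Net change so far: 3 2/3 stops darker. Offset with the aperture: f/5.6 → f/5 → f/4.5 → f/4 → f/3.5 → f/3.2 → f/2.8 → f/2.5 → f/2.2 → f/2 → f/1.8 → f/1.6.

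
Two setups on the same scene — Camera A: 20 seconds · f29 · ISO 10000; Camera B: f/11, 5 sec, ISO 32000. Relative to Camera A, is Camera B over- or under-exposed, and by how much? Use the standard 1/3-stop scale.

Aperture: f/29 → f/25 → f/22 → f/20 → f/18 → f/16 → f/14 → f/13 → f/11 — 2 2/3 stops wider (brighter).
Shutter speed: 20 → 15 → 13 → 10 → 8 → 6 → 5 — 2 stops shorter (darker).
ISO: 10000 → 12800 → 16000 → 20000 → 25600 → 32000 — 1 2/3 stops raised (brighter).
Net: +2 2/3 −2 +1 2/3 = +2 1/3 stops.

2 1/3 stops brighter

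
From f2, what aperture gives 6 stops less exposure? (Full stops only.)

f/16

Aperture: f/2 → f/2.8 → f/4 → f/5.6 → f/8 → f/11 → f/16 — 6 stops narrower (darker).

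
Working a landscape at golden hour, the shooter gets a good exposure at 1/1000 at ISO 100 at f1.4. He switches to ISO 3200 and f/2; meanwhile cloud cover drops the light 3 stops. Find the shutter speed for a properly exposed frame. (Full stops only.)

Scene light: 3 stops darker.
ISO: 100 → 200 → 400 → 800 → 1600 → 3200 — 5 stops higher (brighter).
Aperture: f/1.4 → f/2 — 1 stop smaller aperture (darker).
Net so far: 1 stop brighter. Shutter speed: 1/1000 → 1/2000.

1/2000s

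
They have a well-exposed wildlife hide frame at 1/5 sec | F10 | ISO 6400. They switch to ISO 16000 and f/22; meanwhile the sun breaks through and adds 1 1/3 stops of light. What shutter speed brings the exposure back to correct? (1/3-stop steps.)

1/6s

Scene light: 1 1/3 stops brighter.
ISO: 6400 → 8000 → 10000 → 12800 → 16000 — 1 1/3 stops higher (brighter).
Aperture: f/10 → f/11 → f/13 → f/14 → f/16 → f/18 → f/20 → f/22 — 2 1/3 stops smaller aperture (darker).
Net so far: 1/3 stop brighter. Shutter speed: 1/5 → 1/6.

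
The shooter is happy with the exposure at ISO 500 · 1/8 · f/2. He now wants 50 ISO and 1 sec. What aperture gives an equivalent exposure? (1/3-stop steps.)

ISO: 500 → 400 → 320 → 250 → 200 → 160 → 125 → 100 → 80 → 64 → 50 — 3 1/3 stops lower (darker).
Shutter speed: 1/8 → 1/6 → 1/5 → 1/4 → 0.3 → 0.4 → 0.5 → 0.6 → 0.8 → 1 — 3 stops slower (brighter).
Net change so far: 1/3 stop darker. Offset with the aperture: f/2 → f/1.8.

f/1.8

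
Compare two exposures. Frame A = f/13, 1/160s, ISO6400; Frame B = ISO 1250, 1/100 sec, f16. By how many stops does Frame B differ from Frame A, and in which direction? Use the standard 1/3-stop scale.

Aperture: f/13 → f/14 → f/16 — 2/3 stop stopped down (darker).
Shutter speed: 1/160 → 1/125 → 1/100 — 2/3 stop slower (brighter).
ISO: 6400 → 5000 → 4000 → 3200 → 2500 → 2000 → 1600 → 1250 — 2 1/3 stops dropped (darker).
Net: −2/3 +2/3 −2 1/3 = −2 1/3 stops.

2 1/3 stops darker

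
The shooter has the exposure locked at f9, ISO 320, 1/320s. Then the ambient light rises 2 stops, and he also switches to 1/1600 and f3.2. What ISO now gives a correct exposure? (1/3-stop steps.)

ISO 50

Scene light: 2 stops brighter.
Shutter speed: 1/320 → 1/400 → 1/500 → 1/640 → 1/800 → 1/1000 → 1/1250 → 1/1600 — 2 1/3 stops faster (darker).
Aperture: f/9 → f/8 → f/7.1 → f/6.3 → f/5.6 → f/5 → f/4.5 → f/4 → f/3.5 → f/3.2 — 3 stops wider (brighter).
Net so far: 2 2/3 stops brighter. ISO: 320 → 250 → 200 → 160 → 125 → 100 → 80 → 64 → 50.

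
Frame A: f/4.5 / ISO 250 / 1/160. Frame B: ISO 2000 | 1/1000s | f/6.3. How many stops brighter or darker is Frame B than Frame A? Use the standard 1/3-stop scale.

Aperture: f/4.5 → f/5 → f/5.6 → f/6.3 — 1 stop narrower (darker).
Shutter speed: 1/160 → 1/200 → 1/250 → 1/320 → 1/400 → 1/500 → 1/640 → 1/800 → 1/1000 — 2 2/3 stops shorter (darker).
ISO: 250 → 320 → 400 → 500 → 640 → 800 → 1000 → 1250 → 1600 → 2000 — 3 stops higher (brighter).
Net: −1 −2 2/3 +3 = −2/3 stops.

2/3 stop darker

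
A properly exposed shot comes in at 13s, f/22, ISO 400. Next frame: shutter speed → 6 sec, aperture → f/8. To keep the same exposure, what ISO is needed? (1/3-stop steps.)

ISO 100

Shutter speed: 13 → 10 → 8 → 6 — 1 stop shorter (darker).
Aperture: f/22 → f/20 → f/18 → f/16 → f/14 → f/13 → f/11 → f/10 → f/9 → f/8 — 3 stops wider (brighter).
Net change so far: 2 stops brighter. Offset with the ISO: 400 → 320 → 250 → 200 → 160 → 125 → 100.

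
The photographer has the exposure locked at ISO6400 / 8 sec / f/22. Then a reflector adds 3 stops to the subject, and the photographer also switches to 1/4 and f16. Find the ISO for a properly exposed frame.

Scene light: 3 stops brighter.
Shutter speed: 8 → 4 → 2 → 1 → 1/2 → 1/4 — 5 stops shorter (darker).
Aperture: f/22 → f/16 — 1 stop wider (brighter).
Net so far: 1 stop darker. ISO: 6400 → 12800.

ISO 12800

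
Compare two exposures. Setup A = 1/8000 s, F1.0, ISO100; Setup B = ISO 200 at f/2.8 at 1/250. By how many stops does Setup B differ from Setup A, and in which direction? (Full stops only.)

3 stops brighter

Aperture: f/1.0 → f/1.4 → f/2 → f/2.8 — 3 stops smaller aperture (darker).
Shutter speed: 1/8000 → 1/4000 → 1/2000 → 1/1000 → 1/500 → 1/250 — 5 stops slower (brighter).
ISO: 100 → 200 — 1 stop raised (brighter).
Net: −3 +5 +1 = +3 stops.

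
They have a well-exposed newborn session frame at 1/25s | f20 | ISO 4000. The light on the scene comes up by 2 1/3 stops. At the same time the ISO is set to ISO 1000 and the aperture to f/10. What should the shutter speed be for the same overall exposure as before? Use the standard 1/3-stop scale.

Scene light: 2 1/3 stops brighter.
ISO: 4000 → 3200 → 2500 → 2000 → 1600 → 1250 → 1000 — 2 stops lower (darker).
Aperture: f/20 → f/18 → f/16 → f/14 → f/13 → f/11 → f/10 — 2 stops larger aperture (brighter).
Net so far: 2 1/3 stops brighter. Shutter speed: 1/25 → 1/30 → 1/40 → 1/50 → 1/60 → 1/80 → 1/100 → 1/125.

1/125s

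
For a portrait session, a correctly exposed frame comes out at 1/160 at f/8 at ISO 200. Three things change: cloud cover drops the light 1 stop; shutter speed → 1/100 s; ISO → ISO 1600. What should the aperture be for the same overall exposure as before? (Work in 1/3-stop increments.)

Scene light: 1 stop darker.
Shutter speed: 1/160 → 1/125 → 1/100 — 2/3 stop longer (brighter).
ISO: 200 → 250 → 320 → 400 → 500 → 640 → 800 → 1000 → 1250 → 1600 — 3 stops higher (brighter).
Net so far: 2 2/3 stops brighter. Aperture: f/8 → f/9 → f/10 → f/11 → f/13 → f/14 → f/16 → f/18 → f/20.

f/20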